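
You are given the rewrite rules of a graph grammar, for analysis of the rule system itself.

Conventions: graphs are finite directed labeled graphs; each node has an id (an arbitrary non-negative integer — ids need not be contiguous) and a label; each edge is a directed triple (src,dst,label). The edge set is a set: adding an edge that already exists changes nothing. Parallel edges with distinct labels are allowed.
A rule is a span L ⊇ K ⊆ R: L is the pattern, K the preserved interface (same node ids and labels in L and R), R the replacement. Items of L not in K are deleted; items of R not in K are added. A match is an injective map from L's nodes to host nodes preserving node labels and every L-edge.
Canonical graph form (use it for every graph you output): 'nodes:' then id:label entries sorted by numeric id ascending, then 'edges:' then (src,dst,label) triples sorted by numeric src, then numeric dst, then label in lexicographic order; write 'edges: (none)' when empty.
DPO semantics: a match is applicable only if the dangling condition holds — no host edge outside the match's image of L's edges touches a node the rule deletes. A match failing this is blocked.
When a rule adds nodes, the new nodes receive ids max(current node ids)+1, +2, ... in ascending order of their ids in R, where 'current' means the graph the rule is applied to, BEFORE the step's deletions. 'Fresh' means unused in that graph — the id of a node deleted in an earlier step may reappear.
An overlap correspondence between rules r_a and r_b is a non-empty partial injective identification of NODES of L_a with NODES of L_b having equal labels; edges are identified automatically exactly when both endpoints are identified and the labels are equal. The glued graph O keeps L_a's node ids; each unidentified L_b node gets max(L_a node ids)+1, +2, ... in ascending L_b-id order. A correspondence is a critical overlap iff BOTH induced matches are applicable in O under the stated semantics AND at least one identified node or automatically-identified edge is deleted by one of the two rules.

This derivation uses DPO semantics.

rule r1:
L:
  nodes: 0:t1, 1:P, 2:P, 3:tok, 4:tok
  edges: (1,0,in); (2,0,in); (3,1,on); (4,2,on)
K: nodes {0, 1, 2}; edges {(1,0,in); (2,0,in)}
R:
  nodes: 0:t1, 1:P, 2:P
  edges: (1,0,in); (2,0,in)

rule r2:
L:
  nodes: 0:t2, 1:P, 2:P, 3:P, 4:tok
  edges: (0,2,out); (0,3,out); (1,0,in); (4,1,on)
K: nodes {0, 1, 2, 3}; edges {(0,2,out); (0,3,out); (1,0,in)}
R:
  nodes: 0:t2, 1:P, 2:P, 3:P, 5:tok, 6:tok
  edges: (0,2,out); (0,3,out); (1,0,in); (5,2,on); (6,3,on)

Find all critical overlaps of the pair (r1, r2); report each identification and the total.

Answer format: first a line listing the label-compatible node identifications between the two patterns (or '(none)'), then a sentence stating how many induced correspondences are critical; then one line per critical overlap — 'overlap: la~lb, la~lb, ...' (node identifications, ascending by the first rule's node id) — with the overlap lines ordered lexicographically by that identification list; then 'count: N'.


label-compatible node identifications between L(r1) and L(r2): 1~1, 1~2, 1~3, 2~1, 2~2, 2~3, 3~4, 4~4
6 of the induced correspondences are critical overlaps of r1 and r2.
overlap: 1~1, 2~2, 3~4
overlap: 1~1, 2~3, 3~4
overlap: 1~1, 3~4
overlap: 1~2, 2~1, 4~4
overlap: 1~3, 2~1, 4~4
overlap: 2~1, 4~4
count: 6


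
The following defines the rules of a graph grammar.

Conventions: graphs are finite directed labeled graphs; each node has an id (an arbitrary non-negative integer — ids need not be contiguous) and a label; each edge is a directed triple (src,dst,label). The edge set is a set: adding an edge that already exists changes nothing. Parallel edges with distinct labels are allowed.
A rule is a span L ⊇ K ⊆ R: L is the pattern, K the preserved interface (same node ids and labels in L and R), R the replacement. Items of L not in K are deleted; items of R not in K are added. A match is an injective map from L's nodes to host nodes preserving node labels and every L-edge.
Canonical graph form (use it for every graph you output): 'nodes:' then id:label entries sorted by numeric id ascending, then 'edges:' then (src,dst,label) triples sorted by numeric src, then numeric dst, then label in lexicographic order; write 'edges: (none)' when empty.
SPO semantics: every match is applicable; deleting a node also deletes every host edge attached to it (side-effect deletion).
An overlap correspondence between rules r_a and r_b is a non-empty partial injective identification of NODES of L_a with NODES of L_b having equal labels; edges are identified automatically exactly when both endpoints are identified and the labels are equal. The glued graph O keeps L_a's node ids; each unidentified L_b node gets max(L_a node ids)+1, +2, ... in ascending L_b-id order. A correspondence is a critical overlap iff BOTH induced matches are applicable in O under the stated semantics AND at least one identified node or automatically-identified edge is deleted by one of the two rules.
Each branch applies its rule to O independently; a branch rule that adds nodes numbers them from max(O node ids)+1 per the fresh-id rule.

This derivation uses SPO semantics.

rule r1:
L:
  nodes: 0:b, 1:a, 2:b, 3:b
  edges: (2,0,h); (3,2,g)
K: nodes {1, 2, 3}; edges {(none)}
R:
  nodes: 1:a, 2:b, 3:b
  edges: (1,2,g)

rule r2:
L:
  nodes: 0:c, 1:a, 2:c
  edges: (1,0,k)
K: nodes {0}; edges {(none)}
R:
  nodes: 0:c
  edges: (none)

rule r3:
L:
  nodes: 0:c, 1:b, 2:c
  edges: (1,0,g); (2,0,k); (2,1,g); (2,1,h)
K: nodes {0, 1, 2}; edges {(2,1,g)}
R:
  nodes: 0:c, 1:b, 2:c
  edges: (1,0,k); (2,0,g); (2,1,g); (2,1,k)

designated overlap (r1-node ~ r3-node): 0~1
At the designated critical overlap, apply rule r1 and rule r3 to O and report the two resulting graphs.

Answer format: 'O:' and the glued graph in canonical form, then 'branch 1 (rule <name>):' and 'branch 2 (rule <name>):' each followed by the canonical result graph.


O:
nodes: 0:b, 1:a, 2:b, 3:b, 4:c, 5:c
edges: (0,4,g); (2,0,h); (3,2,g); (5,0,g); (5,0,h); (5,4,k)
branch 1 (rule r1):
nodes: 1:a, 2:b, 3:b, 4:c, 5:c
edges: (1,2,g); (5,4,k)
branch 2 (rule r3):
nodes: 0:b, 1:a, 2:b, 3:b, 4:c, 5:c
edges: (0,4,k); (2,0,h); (3,2,g); (5,0,g); (5,0,k); (5,4,g)


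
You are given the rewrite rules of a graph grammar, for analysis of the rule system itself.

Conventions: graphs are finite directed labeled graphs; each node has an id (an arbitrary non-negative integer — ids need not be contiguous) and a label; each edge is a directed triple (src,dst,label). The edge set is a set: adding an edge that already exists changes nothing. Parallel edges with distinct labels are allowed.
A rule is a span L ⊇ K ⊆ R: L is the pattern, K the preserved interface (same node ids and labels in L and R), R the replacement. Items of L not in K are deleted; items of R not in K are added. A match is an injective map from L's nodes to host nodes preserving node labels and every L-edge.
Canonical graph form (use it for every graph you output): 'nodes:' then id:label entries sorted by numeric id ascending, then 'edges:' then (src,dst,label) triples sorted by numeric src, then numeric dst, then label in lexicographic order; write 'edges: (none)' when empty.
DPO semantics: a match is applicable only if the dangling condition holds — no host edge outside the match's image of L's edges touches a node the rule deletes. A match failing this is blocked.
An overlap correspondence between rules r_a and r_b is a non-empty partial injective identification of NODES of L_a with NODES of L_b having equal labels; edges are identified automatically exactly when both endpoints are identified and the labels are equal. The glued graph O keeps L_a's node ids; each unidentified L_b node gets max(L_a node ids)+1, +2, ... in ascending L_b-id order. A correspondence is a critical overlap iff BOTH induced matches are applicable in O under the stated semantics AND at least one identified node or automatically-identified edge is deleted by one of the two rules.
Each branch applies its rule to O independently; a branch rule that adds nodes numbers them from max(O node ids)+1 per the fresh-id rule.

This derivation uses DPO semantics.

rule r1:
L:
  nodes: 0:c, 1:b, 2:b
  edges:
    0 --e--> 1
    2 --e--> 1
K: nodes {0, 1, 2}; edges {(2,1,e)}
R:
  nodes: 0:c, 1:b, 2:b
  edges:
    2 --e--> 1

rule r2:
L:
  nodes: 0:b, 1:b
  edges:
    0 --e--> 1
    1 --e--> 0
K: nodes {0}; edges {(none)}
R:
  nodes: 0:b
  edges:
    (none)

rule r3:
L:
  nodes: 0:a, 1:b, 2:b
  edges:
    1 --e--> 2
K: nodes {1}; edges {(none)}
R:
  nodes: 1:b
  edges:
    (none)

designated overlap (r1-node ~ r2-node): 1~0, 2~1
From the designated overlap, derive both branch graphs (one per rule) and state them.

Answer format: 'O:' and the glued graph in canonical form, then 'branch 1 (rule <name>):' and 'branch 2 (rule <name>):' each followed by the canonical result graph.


O:
nodes: 0:c, 1:b, 2:b
edges: (0,1,e); (1,2,e); (2,1,e)
branch 1 (rule r1):
nodes: 0:c, 1:b, 2:b
edges: (1,2,e); (2,1,e)
branch 2 (rule r2):
nodes: 0:c, 1:b
edges: (0,1,e)


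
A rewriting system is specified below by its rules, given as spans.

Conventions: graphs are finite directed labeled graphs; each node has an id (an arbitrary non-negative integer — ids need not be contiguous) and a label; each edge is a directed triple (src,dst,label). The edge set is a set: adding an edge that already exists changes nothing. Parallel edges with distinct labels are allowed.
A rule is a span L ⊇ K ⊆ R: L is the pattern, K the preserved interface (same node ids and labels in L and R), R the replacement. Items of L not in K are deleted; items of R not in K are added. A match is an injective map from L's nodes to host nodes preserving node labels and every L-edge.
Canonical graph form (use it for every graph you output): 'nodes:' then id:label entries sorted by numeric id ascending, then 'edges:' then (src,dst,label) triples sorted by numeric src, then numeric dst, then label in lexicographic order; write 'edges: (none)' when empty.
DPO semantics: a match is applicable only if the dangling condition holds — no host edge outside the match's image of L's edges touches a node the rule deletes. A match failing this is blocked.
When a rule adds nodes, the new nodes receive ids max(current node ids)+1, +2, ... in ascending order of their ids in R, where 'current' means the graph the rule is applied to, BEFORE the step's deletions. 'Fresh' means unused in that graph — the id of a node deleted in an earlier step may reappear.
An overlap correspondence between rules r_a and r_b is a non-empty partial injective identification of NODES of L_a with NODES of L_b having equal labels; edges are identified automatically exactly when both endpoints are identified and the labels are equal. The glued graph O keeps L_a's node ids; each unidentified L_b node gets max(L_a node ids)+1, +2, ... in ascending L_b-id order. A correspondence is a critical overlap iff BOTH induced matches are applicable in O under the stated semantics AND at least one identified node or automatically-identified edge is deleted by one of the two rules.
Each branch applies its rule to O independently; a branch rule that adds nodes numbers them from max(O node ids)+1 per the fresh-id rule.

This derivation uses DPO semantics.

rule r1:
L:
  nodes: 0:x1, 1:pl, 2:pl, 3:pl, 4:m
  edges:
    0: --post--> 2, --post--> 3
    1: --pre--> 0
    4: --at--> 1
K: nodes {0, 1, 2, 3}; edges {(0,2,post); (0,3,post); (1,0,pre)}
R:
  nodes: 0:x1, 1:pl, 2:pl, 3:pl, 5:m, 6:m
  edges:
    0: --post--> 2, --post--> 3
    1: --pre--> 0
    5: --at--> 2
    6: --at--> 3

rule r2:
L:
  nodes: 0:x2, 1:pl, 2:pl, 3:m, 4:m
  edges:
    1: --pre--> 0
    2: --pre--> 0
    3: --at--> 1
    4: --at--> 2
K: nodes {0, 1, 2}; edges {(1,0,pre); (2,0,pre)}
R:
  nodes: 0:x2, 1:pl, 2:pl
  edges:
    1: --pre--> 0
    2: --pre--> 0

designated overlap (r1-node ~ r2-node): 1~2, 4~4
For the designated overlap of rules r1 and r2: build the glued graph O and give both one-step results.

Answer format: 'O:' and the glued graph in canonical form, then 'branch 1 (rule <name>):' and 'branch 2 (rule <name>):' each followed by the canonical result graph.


O:
nodes: 0:x1, 1:pl, 2:pl, 3:pl, 4:m, 5:x2, 6:pl, 7:m
edges: (0,2,post); (0,3,post); (1,0,pre); (1,5,pre); (4,1,at); (6,5,pre); (7,6,at)
branch 1 (rule r1):
nodes: 0:x1, 1:pl, 2:pl, 3:pl, 5:x2, 6:pl, 7:m, 8:m, 9:m
edges: (0,2,post); (0,3,post); (1,0,pre); (1,5,pre); (6,5,pre); (7,6,at); (8,2,at); (9,3,at)
branch 2 (rule r2):
nodes: 0:x1, 1:pl, 2:pl, 3:pl, 5:x2, 6:pl
edges: (0,2,post); (0,3,post); (1,0,pre); (1,5,pre); (6,5,pre)


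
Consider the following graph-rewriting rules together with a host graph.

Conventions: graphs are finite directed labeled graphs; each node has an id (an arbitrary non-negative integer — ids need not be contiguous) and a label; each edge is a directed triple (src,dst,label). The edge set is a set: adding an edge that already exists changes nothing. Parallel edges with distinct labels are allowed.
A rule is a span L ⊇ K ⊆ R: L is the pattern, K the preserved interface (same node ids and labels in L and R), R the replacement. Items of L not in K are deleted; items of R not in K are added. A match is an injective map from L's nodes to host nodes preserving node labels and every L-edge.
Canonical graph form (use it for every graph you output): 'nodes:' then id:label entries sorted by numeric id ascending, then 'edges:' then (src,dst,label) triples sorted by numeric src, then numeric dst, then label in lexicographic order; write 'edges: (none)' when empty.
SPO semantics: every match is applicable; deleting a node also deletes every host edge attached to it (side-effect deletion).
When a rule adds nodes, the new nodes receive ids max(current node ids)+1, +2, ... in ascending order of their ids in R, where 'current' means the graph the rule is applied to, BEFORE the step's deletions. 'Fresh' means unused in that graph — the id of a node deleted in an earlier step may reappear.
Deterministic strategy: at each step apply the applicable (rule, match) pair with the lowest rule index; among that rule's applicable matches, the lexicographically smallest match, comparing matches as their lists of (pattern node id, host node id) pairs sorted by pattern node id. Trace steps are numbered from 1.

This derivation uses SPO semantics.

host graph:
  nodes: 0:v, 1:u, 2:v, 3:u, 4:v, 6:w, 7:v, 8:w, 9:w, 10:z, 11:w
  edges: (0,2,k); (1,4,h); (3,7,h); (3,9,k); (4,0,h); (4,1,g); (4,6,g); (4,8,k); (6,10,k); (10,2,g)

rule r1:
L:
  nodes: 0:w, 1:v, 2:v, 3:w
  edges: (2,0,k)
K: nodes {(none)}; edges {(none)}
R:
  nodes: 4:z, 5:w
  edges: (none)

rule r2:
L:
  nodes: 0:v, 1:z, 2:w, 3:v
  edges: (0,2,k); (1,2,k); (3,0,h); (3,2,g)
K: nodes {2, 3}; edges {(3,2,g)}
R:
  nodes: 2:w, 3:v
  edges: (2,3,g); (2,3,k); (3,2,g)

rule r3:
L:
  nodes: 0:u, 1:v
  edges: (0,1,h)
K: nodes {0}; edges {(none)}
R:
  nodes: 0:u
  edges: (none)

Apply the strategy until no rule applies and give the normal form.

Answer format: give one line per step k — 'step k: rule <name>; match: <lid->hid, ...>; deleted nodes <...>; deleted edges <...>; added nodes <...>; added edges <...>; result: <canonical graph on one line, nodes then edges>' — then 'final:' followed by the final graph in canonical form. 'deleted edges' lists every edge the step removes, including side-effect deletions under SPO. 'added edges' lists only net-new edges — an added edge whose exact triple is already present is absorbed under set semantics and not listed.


step 1: rule r1; match: 0->8, 1->0, 2->4, 3->6; deleted nodes 0, 4, 6, 8; deleted edges (0,2,k); (1,4,h); (4,0,h); (4,1,g); (4,6,g); (4,8,k); (6,10,k); added nodes 12, 13; added edges (none); result: nodes: 1:u, 2:v, 3:u, 7:v, 9:w, 10:z, 11:w, 12:z, 13:w edges: (3,7,h); (3,9,k); (10,2,g)
step 2: rule r3; match: 0->3, 1->7; deleted nodes 7; deleted edges (3,7,h); added nodes (none); added edges (none); result: nodes: 1:u, 2:v, 3:u, 9:w, 10:z, 11:w, 12:z, 13:w edges: (3,9,k); (10,2,g)
final:
nodes: 1:u, 2:v, 3:u, 9:w, 10:z, 11:w, 12:z, 13:w
edges: (3,9,k); (10,2,g)


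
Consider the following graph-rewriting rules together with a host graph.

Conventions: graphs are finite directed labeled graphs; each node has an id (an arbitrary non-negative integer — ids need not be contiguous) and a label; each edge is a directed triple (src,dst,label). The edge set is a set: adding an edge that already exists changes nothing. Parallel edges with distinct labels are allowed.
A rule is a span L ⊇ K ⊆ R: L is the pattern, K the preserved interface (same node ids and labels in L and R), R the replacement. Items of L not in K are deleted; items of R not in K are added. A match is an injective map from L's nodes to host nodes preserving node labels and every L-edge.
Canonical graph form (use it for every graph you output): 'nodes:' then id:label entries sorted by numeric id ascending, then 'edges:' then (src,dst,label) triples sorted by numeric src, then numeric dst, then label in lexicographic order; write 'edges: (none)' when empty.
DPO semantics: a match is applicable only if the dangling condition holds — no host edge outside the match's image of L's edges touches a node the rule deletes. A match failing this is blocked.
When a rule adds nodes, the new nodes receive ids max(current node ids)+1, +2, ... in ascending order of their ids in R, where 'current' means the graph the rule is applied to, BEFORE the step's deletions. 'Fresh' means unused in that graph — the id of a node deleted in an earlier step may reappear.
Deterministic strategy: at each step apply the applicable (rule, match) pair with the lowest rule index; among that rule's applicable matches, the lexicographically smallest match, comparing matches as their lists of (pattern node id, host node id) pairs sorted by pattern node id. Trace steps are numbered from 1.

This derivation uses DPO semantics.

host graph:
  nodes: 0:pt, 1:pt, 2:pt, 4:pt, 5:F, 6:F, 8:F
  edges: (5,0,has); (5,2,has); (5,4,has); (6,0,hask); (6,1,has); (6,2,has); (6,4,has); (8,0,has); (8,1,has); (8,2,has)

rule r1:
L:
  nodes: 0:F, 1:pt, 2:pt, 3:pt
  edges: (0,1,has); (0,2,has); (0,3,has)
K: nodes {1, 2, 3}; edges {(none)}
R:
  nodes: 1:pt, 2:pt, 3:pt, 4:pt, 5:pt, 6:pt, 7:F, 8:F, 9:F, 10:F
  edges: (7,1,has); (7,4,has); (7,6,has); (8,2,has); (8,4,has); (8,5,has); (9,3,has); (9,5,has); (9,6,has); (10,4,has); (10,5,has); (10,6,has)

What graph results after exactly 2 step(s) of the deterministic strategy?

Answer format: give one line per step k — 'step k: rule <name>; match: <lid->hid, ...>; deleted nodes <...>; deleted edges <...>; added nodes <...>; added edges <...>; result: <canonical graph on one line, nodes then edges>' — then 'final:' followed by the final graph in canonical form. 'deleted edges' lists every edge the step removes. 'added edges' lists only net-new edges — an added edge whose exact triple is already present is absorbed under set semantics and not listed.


step 1: rule r1; match: 0->5, 1->0, 2->2, 3->4; deleted nodes 5; deleted edges (5,0,has); (5,2,has); (5,4,has); added nodes 9, 10, 11, 12, 13, 14, 15; added edges (12,0,has); (12,9,has); (12,11,has); (13,2,has); (13,9,has); (13,10,has); (14,4,has); (14,10,has); (14,11,has); (15,9,has); (15,10,has); (15,11,has); result: nodes: 0:pt, 1:pt, 2:pt, 4:pt, 6:F, 8:F, 9:pt, 10:pt, 11:pt, 12:F, 13:F, 14:F, 15:F edges: (6,0,hask); (6,1,has); (6,2,has); (6,4,has); (8,0,has); (8,1,has); (8,2,has); (12,0,has); (12,9,has); (12,11,has); (13,2,has); (13,9,has); (13,10,has); (14,4,has); (14,10,has); (14,11,has); (15,9,has); (15,10,has); (15,11,has)
step 2: rule r1; match: 0->8, 1->0, 2->1, 3->2; deleted nodes 8; deleted edges (8,0,has); (8,1,has); (8,2,has); added nodes 16, 17, 18, 19, 20, 21, 22; added edges (19,0,has); (19,16,has); (19,18,has); (20,1,has); (20,16,has); (20,17,has); (21,2,has); (21,17,has); (21,18,has); (22,16,has); (22,17,has); (22,18,has); result: nodes: 0:pt, 1:pt, 2:pt, 4:pt, 6:F, 9:pt, 10:pt, 11:pt, 12:F, 13:F, 14:F, 15:F, 16:pt, 17:pt, 18:pt, 19:F, 20:F, 21:F, 22:F edges: (6,0,hask); (6,1,has); (6,2,has); (6,4,has); (12,0,has); (12,9,has); (12,11,has); (13,2,has); (13,9,has); (13,10,has); (14,4,has); (14,10,has); (14,11,has); (15,9,has); (15,10,has); (15,11,has); (19,0,has); (19,16,has); (19,18,has); (20,1,has); (20,16,has); (20,17,has); (21,2,has); (21,17,has); (21,18,has); (22,16,has); (22,17,has); (22,18,has)
final:
nodes: 0:pt, 1:pt, 2:pt, 4:pt, 6:F, 9:pt, 10:pt, 11:pt, 12:F, 13:F, 14:F, 15:F, 16:pt, 17:pt, 18:pt, 19:F, 20:F, 21:F, 22:F
edges: (6,0,hask); (6,1,has); (6,2,has); (6,4,has); (12,0,has); (12,9,has); (12,11,has); (13,2,has); (13,9,has); (13,10,has); (14,4,has); (14,10,has); (14,11,has); (15,9,has); (15,10,has); (15,11,has); (19,0,has); (19,16,has); (19,18,has); (20,1,has); (20,16,has); (20,17,has); (21,2,has); (21,17,has); (21,18,has); (22,16,has); (22,17,has); (22,18,has)


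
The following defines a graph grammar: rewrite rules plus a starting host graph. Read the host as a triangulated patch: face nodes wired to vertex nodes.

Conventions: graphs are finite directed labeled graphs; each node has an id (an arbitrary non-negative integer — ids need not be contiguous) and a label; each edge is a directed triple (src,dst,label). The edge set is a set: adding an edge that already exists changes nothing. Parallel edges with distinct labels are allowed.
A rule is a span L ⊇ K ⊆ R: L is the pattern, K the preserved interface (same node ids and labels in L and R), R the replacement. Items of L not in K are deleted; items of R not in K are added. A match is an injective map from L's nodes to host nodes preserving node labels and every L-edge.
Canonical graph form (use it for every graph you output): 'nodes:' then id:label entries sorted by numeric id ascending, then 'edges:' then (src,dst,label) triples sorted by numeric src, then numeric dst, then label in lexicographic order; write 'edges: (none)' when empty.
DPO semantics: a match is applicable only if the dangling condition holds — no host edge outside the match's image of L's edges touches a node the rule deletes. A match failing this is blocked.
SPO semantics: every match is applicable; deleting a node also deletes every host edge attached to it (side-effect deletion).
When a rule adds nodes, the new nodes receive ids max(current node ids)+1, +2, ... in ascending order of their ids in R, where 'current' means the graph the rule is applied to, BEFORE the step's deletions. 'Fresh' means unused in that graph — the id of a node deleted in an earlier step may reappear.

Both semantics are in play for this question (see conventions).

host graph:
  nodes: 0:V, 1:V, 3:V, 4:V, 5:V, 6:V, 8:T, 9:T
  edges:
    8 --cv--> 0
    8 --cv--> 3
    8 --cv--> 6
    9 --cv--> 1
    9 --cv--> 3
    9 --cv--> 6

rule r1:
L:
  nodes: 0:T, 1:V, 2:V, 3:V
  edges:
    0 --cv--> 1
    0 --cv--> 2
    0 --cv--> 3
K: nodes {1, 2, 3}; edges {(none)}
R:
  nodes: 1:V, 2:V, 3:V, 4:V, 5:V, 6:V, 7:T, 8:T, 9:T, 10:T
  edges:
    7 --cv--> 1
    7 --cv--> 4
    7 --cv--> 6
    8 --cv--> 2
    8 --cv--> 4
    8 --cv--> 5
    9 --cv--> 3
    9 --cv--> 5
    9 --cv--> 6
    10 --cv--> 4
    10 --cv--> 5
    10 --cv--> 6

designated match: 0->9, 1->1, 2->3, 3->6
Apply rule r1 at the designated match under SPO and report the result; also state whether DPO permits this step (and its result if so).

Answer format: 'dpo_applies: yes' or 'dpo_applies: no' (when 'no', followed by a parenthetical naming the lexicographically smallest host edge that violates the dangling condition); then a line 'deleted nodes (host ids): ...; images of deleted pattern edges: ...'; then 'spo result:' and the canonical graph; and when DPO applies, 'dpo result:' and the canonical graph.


dpo_applies: yes
deleted nodes (host ids): 9; images of deleted pattern edges: (9,1,cv); (9,3,cv); (9,6,cv)
spo result:
nodes: 0:V, 1:V, 3:V, 4:V, 5:V, 6:V, 8:T, 10:V, 11:V, 12:V, 13:T, 14:T, 15:T, 16:T
edges: (8,0,cv); (8,3,cv); (8,6,cv); (13,1,cv); (13,10,cv); (13,12,cv); (14,3,cv); (14,10,cv); (14,11,cv); (15,6,cv); (15,11,cv); (15,12,cv); (16,10,cv); (16,11,cv); (16,12,cv)
dpo result:
nodes: 0:V, 1:V, 3:V, 4:V, 5:V, 6:V, 8:T, 10:V, 11:V, 12:V, 13:T, 14:T, 15:T, 16:T
edges: (8,0,cv); (8,3,cv); (8,6,cv); (13,1,cv); (13,10,cv); (13,12,cv); (14,3,cv); (14,10,cv); (14,11,cv); (15,6,cv); (15,11,cv); (15,12,cv); (16,10,cv); (16,11,cv); (16,12,cv)


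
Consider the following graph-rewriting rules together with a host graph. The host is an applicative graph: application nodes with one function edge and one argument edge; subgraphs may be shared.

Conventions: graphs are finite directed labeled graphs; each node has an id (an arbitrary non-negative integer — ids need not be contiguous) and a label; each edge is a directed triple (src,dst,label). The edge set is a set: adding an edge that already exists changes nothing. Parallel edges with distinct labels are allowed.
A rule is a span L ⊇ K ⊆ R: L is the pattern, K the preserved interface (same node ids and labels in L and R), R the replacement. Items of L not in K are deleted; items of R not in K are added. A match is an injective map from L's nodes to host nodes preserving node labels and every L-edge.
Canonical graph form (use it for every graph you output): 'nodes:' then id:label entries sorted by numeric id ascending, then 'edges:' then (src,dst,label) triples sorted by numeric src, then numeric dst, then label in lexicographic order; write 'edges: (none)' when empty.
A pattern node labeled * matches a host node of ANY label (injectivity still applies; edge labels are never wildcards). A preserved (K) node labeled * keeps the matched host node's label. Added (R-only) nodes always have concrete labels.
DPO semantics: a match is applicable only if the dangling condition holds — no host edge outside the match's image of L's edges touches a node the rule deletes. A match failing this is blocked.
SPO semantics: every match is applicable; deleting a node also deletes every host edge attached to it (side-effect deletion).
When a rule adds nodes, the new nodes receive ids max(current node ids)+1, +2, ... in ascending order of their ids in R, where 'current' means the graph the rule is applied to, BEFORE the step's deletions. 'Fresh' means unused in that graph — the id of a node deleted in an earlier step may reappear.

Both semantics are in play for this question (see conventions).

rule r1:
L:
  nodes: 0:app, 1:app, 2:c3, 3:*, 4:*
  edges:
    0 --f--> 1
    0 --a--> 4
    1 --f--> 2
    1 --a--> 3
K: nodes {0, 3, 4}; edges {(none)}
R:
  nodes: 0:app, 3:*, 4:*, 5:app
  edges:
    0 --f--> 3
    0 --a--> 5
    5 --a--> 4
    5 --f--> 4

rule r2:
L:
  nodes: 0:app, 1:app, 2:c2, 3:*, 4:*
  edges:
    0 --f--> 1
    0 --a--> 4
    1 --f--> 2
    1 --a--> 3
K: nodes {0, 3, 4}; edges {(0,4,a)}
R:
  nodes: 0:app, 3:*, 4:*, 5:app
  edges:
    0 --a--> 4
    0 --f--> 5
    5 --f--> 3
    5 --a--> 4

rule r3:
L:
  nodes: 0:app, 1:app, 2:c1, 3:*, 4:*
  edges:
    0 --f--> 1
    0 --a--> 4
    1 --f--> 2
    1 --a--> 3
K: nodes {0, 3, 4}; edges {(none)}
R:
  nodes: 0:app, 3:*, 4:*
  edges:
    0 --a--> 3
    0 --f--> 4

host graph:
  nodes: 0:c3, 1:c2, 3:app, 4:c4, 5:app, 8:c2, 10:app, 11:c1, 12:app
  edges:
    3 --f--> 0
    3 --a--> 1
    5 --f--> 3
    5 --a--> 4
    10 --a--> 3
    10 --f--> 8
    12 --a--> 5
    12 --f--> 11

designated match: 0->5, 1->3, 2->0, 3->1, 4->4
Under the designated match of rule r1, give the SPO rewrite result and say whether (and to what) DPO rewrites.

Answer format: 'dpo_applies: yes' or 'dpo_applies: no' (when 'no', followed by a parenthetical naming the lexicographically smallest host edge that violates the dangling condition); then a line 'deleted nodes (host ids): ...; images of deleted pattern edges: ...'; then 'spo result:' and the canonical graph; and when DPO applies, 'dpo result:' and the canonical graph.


dpo_applies: no
(the rule deletes node 3, which keeps host edge (10,3,a) outside the match image — the dangling condition fails, DPO blocks; SPO proceeds and side-deletes such edges)
deleted nodes (host ids): 0, 3; images of deleted pattern edges: (3,0,f); (3,1,a); (5,3,f); (5,4,a)
spo result:
nodes: 1:c2, 4:c4, 5:app, 8:c2, 10:app, 11:c1, 12:app, 13:app
edges: (5,1,f); (5,13,a); (10,8,f); (12,5,a); (12,11,f); (13,4,a); (13,4,f)


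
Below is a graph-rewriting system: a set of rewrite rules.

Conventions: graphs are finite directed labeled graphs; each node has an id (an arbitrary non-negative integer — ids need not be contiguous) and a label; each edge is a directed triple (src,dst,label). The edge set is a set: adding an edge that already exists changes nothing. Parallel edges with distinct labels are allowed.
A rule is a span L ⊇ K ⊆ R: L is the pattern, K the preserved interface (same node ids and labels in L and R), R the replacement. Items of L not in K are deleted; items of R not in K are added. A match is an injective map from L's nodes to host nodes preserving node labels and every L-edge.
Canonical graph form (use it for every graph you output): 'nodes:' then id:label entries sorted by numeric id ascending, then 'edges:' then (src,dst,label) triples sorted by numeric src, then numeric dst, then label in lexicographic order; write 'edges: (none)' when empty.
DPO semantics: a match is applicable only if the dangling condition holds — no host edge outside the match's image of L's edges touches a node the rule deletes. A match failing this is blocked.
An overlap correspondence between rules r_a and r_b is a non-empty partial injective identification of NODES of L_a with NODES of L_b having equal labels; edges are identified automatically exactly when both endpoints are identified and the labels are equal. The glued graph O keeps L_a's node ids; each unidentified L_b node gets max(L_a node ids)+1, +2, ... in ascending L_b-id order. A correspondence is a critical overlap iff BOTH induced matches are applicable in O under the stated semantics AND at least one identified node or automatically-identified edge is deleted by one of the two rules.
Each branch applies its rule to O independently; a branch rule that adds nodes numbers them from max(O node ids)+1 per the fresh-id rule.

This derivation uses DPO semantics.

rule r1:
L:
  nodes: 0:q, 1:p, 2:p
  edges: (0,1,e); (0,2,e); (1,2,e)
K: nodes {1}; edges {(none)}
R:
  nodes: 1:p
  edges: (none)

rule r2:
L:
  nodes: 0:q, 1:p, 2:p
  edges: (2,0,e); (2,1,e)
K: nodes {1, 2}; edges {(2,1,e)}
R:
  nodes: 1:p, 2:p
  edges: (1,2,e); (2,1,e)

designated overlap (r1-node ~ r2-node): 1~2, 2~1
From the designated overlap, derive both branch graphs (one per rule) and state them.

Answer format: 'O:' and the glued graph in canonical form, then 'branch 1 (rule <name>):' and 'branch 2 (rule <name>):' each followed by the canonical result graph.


O:
nodes: 0:q, 1:p, 2:p, 3:q
edges: (0,1,e); (0,2,e); (1,2,e); (1,3,e)
branch 1 (rule r1):
nodes: 1:p, 3:q
edges: (1,3,e)
branch 2 (rule r2):
nodes: 0:q, 1:p, 2:p
edges: (0,1,e); (0,2,e); (1,2,e); (2,1,e)


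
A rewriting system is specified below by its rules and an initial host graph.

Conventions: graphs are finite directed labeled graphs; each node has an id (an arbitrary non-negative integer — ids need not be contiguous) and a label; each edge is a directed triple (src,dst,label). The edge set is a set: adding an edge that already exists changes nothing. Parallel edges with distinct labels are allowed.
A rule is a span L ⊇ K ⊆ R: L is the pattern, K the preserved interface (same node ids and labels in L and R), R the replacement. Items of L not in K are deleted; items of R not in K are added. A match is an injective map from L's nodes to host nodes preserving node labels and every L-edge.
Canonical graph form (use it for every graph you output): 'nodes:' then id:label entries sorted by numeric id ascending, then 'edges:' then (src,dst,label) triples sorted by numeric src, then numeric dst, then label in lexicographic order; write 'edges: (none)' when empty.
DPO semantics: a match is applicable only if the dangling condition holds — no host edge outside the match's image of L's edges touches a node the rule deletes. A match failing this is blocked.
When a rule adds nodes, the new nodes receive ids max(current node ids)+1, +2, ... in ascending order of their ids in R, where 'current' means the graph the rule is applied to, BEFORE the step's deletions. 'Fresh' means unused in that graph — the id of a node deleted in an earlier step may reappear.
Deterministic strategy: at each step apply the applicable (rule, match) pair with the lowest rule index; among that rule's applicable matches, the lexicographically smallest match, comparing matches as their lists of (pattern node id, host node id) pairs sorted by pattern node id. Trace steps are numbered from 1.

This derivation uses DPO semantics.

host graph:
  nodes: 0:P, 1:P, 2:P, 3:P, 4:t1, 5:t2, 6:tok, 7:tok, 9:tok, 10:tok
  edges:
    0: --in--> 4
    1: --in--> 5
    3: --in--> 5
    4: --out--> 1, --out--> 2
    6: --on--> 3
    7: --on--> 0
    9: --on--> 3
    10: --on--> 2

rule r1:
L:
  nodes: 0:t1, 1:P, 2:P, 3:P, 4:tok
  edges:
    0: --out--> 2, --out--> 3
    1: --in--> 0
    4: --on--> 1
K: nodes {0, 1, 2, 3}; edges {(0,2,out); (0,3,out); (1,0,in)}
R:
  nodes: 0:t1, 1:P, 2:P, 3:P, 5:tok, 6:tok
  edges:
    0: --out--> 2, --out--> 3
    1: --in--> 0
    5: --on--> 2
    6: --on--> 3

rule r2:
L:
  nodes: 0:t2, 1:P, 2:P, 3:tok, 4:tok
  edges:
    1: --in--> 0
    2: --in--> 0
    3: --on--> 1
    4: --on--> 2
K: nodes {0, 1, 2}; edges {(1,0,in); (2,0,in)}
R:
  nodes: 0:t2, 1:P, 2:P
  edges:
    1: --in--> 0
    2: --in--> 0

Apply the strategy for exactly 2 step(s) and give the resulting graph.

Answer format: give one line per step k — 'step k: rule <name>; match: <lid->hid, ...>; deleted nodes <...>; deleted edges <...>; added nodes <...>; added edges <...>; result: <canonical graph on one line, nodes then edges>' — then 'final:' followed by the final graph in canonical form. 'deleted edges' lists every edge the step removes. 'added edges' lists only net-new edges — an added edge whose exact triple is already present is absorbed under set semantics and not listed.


step 1: rule r1; match: 0->4, 1->0, 2->1, 3->2, 4->7; deleted nodes 7; deleted edges (7,0,on); added nodes 11, 12; added edges (11,1,on); (12,2,on); result: nodes: 0:P, 1:P, 2:P, 3:P, 4:t1, 5:t2, 6:tok, 9:tok, 10:tok, 11:tok, 12:tok edges: (0,4,in); (1,5,in); (3,5,in); (4,1,out); (4,2,out); (6,3,on); (9,3,on); (10,2,on); (11,1,on); (12,2,on)
step 2: rule r2; match: 0->5, 1->1, 2->3, 3->11, 4->6; deleted nodes 6, 11; deleted edges (6,3,on); (11,1,on); added nodes (none); added edges (none); result: nodes: 0:P, 1:P, 2:P, 3:P, 4:t1, 5:t2, 9:tok, 10:tok, 12:tok edges: (0,4,in); (1,5,in); (3,5,in); (4,1,out); (4,2,out); (9,3,on); (10,2,on); (12,2,on)
final:
nodes: 0:P, 1:P, 2:P, 3:P, 4:t1, 5:t2, 9:tok, 10:tok, 12:tok
edges: (0,4,in); (1,5,in); (3,5,in); (4,1,out); (4,2,out); (9,3,on); (10,2,on); (12,2,on)


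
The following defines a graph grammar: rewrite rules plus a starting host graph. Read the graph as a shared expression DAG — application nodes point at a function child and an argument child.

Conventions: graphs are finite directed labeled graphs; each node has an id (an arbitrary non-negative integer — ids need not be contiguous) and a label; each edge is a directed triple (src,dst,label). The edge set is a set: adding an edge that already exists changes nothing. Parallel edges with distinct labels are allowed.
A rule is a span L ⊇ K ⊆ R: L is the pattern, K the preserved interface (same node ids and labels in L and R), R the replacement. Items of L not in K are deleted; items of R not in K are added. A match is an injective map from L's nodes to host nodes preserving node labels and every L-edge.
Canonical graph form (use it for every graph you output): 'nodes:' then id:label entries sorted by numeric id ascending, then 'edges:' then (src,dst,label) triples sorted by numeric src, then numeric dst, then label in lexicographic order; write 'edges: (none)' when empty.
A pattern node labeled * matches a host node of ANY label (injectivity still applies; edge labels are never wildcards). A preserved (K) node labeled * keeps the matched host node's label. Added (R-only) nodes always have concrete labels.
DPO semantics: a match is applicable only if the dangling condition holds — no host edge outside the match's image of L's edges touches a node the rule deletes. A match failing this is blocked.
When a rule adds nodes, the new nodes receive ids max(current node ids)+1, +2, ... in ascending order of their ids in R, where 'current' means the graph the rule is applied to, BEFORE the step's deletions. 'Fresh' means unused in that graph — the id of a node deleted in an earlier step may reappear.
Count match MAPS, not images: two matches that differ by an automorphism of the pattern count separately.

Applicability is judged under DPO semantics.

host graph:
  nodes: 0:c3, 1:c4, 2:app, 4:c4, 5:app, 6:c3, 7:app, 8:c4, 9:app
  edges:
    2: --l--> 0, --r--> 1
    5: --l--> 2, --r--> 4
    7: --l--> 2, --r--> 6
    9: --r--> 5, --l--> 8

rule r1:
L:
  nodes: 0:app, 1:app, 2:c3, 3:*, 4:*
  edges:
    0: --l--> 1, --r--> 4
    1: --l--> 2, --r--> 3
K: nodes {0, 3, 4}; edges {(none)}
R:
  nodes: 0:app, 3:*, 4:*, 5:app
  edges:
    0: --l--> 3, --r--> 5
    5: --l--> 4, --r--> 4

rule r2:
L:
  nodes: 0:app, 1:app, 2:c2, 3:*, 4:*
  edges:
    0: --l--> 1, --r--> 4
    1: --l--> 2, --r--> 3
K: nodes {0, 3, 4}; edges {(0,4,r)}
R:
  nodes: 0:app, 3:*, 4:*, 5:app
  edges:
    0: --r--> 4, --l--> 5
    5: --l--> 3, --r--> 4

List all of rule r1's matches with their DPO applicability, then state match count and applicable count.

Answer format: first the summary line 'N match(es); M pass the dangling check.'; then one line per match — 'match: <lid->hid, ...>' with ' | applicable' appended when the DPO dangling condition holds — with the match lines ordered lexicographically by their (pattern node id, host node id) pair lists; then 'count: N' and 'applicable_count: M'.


2 match(es); 0 pass the dangling check.
match: 0->5, 1->2, 2->0, 3->1, 4->4
match: 0->7, 1->2, 2->0, 3->1, 4->6
count: 2
applicable_count: 0


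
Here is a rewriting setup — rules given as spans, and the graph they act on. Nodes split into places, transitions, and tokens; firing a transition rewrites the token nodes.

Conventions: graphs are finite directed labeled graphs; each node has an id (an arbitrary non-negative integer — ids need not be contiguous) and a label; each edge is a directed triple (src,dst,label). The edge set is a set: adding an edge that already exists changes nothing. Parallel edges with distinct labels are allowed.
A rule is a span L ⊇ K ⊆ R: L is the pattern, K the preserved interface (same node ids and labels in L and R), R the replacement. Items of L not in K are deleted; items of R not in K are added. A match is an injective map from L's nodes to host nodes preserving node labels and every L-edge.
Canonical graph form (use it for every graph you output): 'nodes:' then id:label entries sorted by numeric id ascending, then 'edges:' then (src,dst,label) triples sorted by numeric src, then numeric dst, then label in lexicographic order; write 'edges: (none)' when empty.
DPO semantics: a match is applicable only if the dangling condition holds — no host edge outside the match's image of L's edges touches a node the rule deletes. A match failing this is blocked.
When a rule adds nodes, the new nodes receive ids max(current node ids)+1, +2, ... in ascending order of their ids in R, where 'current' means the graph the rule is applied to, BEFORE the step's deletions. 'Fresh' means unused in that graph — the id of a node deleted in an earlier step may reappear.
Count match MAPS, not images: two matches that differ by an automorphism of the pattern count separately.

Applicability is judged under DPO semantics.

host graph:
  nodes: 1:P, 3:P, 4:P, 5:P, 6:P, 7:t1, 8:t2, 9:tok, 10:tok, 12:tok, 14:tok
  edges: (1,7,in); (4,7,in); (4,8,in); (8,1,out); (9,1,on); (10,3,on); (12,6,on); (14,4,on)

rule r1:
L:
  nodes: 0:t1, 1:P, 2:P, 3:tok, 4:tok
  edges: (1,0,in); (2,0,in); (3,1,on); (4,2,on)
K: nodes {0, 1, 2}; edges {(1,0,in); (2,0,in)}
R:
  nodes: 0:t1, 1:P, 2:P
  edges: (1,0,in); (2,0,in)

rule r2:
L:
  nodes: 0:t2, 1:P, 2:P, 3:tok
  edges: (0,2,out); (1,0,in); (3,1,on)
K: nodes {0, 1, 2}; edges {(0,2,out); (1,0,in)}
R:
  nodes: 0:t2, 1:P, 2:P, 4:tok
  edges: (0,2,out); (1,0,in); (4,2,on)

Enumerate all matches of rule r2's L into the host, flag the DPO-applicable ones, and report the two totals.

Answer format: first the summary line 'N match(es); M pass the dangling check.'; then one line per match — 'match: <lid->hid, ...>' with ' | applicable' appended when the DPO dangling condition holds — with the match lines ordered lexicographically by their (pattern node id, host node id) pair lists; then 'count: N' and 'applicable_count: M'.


1 match(es); 1 pass the dangling check.
match: 0->8, 1->4, 2->1, 3->14 | applicable
count: 1
applicable_count: 1
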